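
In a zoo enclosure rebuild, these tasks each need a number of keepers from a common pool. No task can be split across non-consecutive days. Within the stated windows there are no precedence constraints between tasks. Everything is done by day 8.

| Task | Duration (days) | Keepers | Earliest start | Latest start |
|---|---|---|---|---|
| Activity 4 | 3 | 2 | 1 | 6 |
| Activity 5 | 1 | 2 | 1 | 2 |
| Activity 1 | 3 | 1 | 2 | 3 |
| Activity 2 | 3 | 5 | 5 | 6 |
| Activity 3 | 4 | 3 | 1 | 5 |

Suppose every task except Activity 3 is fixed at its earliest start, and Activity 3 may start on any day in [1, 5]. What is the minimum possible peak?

7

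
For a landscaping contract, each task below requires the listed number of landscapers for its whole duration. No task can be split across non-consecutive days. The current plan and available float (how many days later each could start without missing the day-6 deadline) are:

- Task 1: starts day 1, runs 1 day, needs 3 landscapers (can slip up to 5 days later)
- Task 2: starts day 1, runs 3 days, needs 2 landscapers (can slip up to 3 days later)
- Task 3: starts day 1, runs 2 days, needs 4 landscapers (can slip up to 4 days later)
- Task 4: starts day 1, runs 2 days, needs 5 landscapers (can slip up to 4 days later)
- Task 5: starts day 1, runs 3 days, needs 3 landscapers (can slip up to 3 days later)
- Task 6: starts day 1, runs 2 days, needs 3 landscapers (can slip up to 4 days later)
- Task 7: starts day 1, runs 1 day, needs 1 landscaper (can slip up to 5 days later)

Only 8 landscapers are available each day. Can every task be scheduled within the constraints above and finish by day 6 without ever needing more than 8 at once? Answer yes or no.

yes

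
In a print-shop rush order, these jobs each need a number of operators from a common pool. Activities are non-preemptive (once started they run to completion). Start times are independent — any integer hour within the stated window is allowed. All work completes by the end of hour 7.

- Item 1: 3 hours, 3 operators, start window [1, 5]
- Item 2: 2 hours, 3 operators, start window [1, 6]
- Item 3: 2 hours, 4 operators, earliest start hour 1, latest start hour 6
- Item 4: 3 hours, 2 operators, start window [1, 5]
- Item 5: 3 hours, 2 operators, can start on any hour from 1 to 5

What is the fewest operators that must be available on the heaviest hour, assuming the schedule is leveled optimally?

6

Early-start (Item 1@1, Item 2@1, Item 3@1, Item 4@1, Item 5@1) gives peak 14: h1:14  h2:14  h3:7  h4:0  h5:0  h6:0  h7:0.
Shift Item 3→6, Item 4→3, Item 5→4.
Schedule Item 1@1, Item 2@1, Item 3@6, Item 4@3, Item 5@4: h1:6  h2:6  h3:5  h4:4  h5:4  h6:6  h7:4 — peak 6.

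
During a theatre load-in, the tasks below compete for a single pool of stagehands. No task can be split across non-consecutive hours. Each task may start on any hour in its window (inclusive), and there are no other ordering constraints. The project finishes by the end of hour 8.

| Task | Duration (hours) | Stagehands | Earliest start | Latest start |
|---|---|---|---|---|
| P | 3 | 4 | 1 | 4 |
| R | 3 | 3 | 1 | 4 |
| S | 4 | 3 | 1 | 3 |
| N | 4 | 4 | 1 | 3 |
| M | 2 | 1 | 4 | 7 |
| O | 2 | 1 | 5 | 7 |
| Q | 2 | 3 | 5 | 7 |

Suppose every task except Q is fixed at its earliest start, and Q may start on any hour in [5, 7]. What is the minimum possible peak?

Q@5: h1:14  h2:14  h3:14  h4:8  h5:5  h6:4  h7:0  h8:0 → peak 14
Q@6: h1:14  h2:14  h3:14  h4:8  h5:2  h6:4  h7:3  h8:0 → peak 14
Q@7: h1:14  h2:14  h3:14  h4:8  h5:2  h6:1  h7:3  h8:3 → peak 14
Best is Q@5, peak 14.

14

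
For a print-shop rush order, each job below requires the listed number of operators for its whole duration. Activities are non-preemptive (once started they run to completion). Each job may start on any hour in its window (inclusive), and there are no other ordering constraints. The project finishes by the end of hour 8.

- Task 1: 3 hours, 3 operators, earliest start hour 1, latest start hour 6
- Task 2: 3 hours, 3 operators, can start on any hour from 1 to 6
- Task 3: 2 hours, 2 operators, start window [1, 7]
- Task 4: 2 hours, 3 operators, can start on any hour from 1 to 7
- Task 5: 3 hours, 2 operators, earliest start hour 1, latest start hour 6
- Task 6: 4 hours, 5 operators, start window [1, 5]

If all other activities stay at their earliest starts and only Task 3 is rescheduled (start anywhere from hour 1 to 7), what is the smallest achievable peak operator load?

Task 3@1: h1:18  h2:18  h3:13  h4:5  h5:0  h6:0  h7:0  h8:0 → peak 18
Task 3@2: h1:16  h2:18  h3:15  h4:5  h5:0  h6:0  h7:0  h8:0 → peak 18
Task 3@3: h1:16  h2:16  h3:15  h4:7  h5:0  h6:0  h7:0  h8:0 → peak 16
Task 3@4: h1:16  h2:16  h3:13  h4:7  h5:2  h6:0  h7:0  h8:0 → peak 16
Task 3@5: h1:16  h2:16  h3:13  h4:5  h5:2  h6:2  h7:0  h8:0 → peak 16
Task 3@6: h1:16  h2:16  h3:13  h4:5  h5:0  h6:2  h7:2  h8:0 → peak 16
Task 3@7: h1:16  h2:16  h3:13  h4:5  h5:0  h6:0  h7:2  h8:2 → peak 16
Best is Task 3@3, peak 16.

16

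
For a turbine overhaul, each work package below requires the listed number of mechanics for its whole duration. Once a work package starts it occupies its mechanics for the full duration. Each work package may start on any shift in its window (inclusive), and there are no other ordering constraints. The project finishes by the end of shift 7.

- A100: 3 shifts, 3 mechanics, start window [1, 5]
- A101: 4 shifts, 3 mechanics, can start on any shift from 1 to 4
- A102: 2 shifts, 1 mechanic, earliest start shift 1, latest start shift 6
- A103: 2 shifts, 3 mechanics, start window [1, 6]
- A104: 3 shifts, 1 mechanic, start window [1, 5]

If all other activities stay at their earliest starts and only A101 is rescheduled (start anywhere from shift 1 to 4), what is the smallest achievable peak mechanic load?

8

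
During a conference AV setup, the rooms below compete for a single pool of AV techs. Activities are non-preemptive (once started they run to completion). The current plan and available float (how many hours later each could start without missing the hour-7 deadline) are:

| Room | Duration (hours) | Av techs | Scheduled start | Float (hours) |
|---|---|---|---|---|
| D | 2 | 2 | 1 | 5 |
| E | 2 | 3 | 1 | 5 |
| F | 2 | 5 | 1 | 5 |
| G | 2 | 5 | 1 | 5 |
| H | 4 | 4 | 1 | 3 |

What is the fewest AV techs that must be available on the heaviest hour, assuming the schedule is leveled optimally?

9

Early-start (D@1, E@1, F@1, G@1, H@1) gives peak 19: h1:19  h2:19  h3:4  h4:4  h5:0  h6:0  h7:0.
Shift F→3, G→5.
Schedule D@1, E@1, F@3, G@5, H@1: h1:9  h2:9  h3:9  h4:9  h5:5  h6:5  h7:0 — peak 9.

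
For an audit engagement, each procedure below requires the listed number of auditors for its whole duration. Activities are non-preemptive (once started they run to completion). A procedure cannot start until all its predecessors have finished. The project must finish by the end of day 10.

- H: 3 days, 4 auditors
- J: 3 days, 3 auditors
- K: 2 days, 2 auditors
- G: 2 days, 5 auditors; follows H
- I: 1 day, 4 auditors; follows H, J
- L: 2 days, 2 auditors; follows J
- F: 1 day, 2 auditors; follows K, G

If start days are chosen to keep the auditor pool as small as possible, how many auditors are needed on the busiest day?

Early-start (H@1, J@1, K@1, G@4, I@4, L@4, F@6) gives peak 11: d1:9  d2:9  d3:7  d4:11  d5:7  d6:2  d7:0  d8:0  d9:0  d10:0.
Shift J→4, G→7, I→9, L→9, F→10.
Schedule H@1, J@4, K@1, G@7, I@9, L@9, F@10: d1:6  d2:6  d3:4  d4:3  d5:3  d6:3  d7:5  d8:5  d9:6  d10:4 — peak 6.

6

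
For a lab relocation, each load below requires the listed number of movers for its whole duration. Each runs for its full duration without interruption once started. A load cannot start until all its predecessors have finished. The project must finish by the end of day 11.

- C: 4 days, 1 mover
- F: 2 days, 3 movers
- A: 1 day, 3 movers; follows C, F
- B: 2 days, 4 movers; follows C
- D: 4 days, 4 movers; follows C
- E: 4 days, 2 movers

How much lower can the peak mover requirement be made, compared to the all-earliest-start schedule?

Early-start peak: d1:6  d2:6  d3:3  d4:3  d5:11  d6:8  d7:4  d8:4  d9:0  d10:0  d11:0 ⇒ 11.
Leveled (C@1, F@1, A@5, B@6, D@8, E@1): d1:6  d2:6  d3:3  d4:3  d5:3  d6:4  d7:4  d8:4  d9:4  d10:4  d11:4 ⇒ 6.
Reduction 11 − 6 = 5.

5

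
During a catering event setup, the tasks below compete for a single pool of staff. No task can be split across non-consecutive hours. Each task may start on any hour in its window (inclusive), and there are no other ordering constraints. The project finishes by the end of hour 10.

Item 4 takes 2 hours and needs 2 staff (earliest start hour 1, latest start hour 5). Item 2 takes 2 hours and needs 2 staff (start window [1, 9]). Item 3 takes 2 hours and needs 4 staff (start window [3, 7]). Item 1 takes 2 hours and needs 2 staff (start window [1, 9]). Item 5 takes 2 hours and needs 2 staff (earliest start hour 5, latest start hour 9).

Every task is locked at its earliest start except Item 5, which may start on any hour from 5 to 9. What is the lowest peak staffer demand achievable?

Item 5@5: h1:6  h2:6  h3:4  h4:4  h5:2  h6:2  h7:0  h8:0  h9:0  h10:0 → peak 6
Item 5@6: h1:6  h2:6  h3:4  h4:4  h5:0  h6:2  h7:2  h8:0  h9:0  h10:0 → peak 6
Item 5@7: h1:6  h2:6  h3:4  h4:4  h5:0  h6:0  h7:2  h8:2  h9:0  h10:0 → peak 6
Item 5@8: h1:6  h2:6  h3:4  h4:4  h5:0  h6:0  h7:0  h8:2  h9:2  h10:0 → peak 6
Item 5@9: h1:6  h2:6  h3:4  h4:4  h5:0  h6:0  h7:0  h8:0  h9:2  h10:2 → peak 6
Best is Item 5@5, peak 6.

6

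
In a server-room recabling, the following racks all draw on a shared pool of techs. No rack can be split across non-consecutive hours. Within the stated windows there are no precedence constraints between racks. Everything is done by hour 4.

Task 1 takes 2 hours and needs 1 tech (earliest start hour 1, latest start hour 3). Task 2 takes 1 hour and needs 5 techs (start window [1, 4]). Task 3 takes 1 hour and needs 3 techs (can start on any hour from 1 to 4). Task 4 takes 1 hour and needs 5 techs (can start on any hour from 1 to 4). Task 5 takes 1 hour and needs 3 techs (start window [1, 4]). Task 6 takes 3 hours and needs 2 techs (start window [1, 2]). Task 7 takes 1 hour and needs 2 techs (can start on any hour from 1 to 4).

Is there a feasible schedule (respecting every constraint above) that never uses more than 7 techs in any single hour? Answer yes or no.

yes

Schedule Task 1@1, Task 2@1, Task 3@2, Task 4@3, Task 5@4, Task 6@2, Task 7@4: h1:6  h2:6  h3:7  h4:7 — peak 7 ≤ 7.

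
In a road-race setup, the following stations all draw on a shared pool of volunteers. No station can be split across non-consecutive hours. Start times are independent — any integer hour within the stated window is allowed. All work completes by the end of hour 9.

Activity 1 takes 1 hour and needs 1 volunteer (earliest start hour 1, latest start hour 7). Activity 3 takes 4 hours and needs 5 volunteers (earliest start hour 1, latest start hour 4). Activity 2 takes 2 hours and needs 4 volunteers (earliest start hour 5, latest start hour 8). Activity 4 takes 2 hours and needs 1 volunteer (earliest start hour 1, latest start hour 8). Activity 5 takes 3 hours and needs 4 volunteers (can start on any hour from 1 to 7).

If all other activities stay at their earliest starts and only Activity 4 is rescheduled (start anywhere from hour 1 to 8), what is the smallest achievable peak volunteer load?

Activity 4@1: h1:11  h2:10  h3:9  h4:5  h5:4  h6:4  h7:0  h8:0  h9:0 → peak 11
Activity 4@2: h1:10  h2:10  h3:10  h4:5  h5:4  h6:4  h7:0  h8:0  h9:0 → peak 10
Activity 4@3: h1:10  h2:9  h3:10  h4:6  h5:4  h6:4  h7:0  h8:0  h9:0 → peak 10
Activity 4@4: h1:10  h2:9  h3:9  h4:6  h5:5  h6:4  h7:0  h8:0  h9:0 → peak 10
Activity 4@5: h1:10  h2:9  h3:9  h4:5  h5:5  h6:5  h7:0  h8:0  h9:0 → peak 10
Activity 4@6: h1:10  h2:9  h3:9  h4:5  h5:4  h6:5  h7:1  h8:0  h9:0 → peak 10
Activity 4@7: h1:10  h2:9  h3:9  h4:5  h5:4  h6:4  h7:1  h8:1  h9:0 → peak 10
Activity 4@8: h1:10  h2:9  h3:9  h4:5  h5:4  h6:4  h7:0  h8:1  h9:1 → peak 10
Best is Activity 4@2, peak 10.

10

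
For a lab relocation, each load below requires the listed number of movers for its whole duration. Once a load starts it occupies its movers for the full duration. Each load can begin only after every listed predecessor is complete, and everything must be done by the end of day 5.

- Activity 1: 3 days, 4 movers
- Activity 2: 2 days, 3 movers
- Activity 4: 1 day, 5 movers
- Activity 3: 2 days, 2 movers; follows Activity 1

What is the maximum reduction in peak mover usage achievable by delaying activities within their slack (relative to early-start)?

Early-start peak: d1:12  d2:7  d3:4  d4:2  d5:2 ⇒ 12.
Leveled (Activity 1@1, Activity 2@1, Activity 4@4, Activity 3@4): d1:7  d2:7  d3:4  d4:7  d5:2 ⇒ 7.
Reduction 12 − 7 = 5.

5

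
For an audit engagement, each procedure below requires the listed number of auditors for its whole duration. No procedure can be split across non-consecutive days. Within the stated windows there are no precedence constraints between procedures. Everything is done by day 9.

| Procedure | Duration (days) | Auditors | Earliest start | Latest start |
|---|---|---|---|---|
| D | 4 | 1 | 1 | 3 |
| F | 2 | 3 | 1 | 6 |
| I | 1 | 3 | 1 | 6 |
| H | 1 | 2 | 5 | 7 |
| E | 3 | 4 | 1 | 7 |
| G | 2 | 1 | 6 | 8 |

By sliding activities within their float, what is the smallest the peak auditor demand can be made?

Early-start (D@1, F@1, I@1, H@5, E@1, G@6) gives peak 11: d1:11  d2:8  d3:5  d4:1  d5:2  d6:1  d7:1  d8:0  d9:0.
Shift I→3, E→6.
Schedule D@1, F@1, I@3, H@5, E@6, G@6: d1:4  d2:4  d3:4  d4:1  d5:2  d6:5  d7:5  d8:4  d9:0 — peak 5.

5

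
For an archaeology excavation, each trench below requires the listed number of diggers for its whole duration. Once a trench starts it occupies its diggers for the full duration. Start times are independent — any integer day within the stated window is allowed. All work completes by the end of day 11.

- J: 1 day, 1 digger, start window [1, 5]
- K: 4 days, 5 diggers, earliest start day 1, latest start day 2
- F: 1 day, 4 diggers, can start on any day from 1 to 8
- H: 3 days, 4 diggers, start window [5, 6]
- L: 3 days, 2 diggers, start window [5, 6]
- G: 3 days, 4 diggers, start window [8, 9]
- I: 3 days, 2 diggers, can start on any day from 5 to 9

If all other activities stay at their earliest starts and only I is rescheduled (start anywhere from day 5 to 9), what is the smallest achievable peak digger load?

10

I@5: d1:10  d2:5  d3:5  d4:5  d5:8  d6:8  d7:8  d8:4  d9:4  d10:4  d11:0 → peak 10
I@6: d1:10  d2:5  d3:5  d4:5  d5:6  d6:8  d7:8  d8:6  d9:4  d10:4  d11:0 → peak 10
I@7: d1:10  d2:5  d3:5  d4:5  d5:6  d6:6  d7:8  d8:6  d9:6  d10:4  d11:0 → peak 10
I@8: d1:10  d2:5  d3:5  d4:5  d5:6  d6:6  d7:6  d8:6  d9:6  d10:6  d11:0 → peak 10
I@9: d1:10  d2:5  d3:5  d4:5  d5:6  d6:6  d7:6  d8:4  d9:6  d10:6  d11:2 → peak 10
Best is I@5, peak 10.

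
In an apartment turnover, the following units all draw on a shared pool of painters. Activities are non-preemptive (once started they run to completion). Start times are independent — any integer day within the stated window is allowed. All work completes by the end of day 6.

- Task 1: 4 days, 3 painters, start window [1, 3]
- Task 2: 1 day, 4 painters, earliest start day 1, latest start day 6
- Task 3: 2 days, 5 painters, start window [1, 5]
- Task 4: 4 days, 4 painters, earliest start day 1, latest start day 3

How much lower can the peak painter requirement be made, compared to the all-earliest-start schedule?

8

Early-start peak: d1:16  d2:12  d3:7  d4:7  d5:0  d6:0 ⇒ 16.
Leveled (Task 1@1, Task 2@5, Task 3@1, Task 4@3): d1:8  d2:8  d3:7  d4:7  d5:8  d6:4 ⇒ 8.
Reduction 16 − 8 = 8.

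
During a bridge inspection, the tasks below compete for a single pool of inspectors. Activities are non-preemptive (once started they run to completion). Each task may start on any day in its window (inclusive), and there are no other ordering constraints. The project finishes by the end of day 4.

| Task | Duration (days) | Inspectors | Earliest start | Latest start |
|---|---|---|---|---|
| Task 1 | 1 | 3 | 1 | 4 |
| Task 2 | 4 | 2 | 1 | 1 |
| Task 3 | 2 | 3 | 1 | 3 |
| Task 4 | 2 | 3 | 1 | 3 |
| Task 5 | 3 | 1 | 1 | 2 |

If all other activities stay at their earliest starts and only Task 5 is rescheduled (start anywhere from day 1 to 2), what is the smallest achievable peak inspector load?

11

Task 5@1: d1:12  d2:9  d3:3  d4:2 → peak 12
Task 5@2: d1:11  d2:9  d3:3  d4:3 → peak 11
Best is Task 5@2, peak 11.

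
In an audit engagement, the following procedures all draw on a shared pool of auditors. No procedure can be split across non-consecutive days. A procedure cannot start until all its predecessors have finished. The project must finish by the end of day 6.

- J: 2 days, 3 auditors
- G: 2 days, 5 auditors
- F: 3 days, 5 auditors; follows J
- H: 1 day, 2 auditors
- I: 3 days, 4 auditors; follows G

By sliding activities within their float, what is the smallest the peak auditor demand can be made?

9

Early-start (J@1, G@1, F@3, H@1, I@3) gives peak 10: d1:10  d2:8  d3:9  d4:9  d5:9  d6:0.
Shift H→3, I→4.
Schedule J@1, G@1, F@3, H@3, I@4: d1:8  d2:8  d3:7  d4:9  d5:9  d6:4 — peak 9.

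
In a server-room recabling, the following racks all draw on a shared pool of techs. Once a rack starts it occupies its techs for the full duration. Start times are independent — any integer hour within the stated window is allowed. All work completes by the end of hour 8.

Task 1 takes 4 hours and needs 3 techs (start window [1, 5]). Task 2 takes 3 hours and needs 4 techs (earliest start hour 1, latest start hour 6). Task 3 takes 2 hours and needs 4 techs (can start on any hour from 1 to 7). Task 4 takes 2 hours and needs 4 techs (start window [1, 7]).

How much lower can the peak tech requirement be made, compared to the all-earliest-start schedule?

Early-start peak: h1:15  h2:15  h3:7  h4:3  h5:0  h6:0  h7:0  h8:0 ⇒ 15.
Leveled (Task 1@1, Task 2@1, Task 3@4, Task 4@6): h1:7  h2:7  h3:7  h4:7  h5:4  h6:4  h7:4  h8:0 ⇒ 7.
Reduction 15 − 7 = 8.

8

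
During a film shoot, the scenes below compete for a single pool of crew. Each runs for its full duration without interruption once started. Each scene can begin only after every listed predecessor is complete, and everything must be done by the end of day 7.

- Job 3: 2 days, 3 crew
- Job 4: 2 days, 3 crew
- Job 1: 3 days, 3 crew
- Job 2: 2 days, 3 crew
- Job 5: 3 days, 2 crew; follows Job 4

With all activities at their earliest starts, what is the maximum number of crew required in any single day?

Early-start schedule: Job 3@1, Job 4@1, Job 1@1, Job 2@1, Job 5@3.
Load per day: day 1: 12, day 2: 12, day 3: 5, day 4: 2, day 5: 2, day 6: 0, day 7: 0.
Peak is 12.

12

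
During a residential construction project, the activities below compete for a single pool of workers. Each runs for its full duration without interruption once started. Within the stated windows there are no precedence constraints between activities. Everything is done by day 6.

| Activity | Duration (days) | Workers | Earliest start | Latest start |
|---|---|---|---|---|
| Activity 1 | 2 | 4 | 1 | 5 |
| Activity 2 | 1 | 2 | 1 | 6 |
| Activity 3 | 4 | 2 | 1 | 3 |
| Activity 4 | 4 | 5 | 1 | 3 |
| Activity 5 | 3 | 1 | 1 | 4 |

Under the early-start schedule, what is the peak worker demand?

Early-start schedule: Activity 1@1, Activity 2@1, Activity 3@1, Activity 4@1, Activity 5@1.
Load per day: day 1: 14, day 2: 12, day 3: 8, day 4: 7, day 5: 0, day 6: 0.
Peak is 14.

14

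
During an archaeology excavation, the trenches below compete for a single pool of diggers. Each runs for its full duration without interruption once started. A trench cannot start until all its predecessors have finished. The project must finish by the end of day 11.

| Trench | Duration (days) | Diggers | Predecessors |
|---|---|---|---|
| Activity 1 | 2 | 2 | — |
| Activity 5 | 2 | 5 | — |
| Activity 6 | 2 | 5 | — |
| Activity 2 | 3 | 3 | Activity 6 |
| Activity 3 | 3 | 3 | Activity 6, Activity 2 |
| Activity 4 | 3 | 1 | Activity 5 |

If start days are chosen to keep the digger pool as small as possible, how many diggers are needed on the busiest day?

5

Early-start (Activity 1@1, Activity 5@1, Activity 6@1, Activity 2@3, Activity 3@6, Activity 4@3) gives peak 12: d1:12  d2:12  d3:4  d4:4  d5:4  d6:3  d7:3  d8:3  d9:0  d10:0  d11:0.
Shift Activity 1→3, Activity 5→6, Activity 3→8, Activity 4→8.
Schedule Activity 1@3, Activity 5@6, Activity 6@1, Activity 2@3, Activity 3@8, Activity 4@8: d1:5  d2:5  d3:5  d4:5  d5:3  d6:5  d7:5  d8:4  d9:4  d10:4  d11:0 — peak 5.
Total digger-days = 45 over 11 days ⇒ peak ≥ ⌈45/11⌉ = 5, so 5 is optimal.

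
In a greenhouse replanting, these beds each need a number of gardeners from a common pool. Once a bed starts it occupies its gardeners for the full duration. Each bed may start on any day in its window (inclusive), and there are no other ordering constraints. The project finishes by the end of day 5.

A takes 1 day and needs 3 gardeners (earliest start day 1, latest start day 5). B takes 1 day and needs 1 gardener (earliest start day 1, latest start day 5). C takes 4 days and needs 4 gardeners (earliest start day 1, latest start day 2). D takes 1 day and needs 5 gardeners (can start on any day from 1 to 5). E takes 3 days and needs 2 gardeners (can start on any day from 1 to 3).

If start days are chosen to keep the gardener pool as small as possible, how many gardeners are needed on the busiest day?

Early-start (A@1, B@1, C@1, D@1, E@1) gives peak 15: d1:15  d2:6  d3:6  d4:4  d5:0.
Shift B→2, D→5, E→2.
Schedule A@1, B@2, C@1, D@5, E@2: d1:7  d2:7  d3:6  d4:6  d5:5 — peak 7.
Total gardener-days = 31 over 5 days ⇒ peak ≥ ⌈31/5⌉ = 7, so 7 is optimal.

7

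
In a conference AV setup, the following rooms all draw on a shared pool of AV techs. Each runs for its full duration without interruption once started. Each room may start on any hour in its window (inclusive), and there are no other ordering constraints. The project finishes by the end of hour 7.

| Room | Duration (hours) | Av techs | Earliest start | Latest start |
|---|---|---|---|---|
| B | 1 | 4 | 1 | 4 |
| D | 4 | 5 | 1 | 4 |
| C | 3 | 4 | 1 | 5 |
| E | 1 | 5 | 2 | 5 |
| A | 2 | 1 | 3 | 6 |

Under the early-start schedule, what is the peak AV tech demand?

14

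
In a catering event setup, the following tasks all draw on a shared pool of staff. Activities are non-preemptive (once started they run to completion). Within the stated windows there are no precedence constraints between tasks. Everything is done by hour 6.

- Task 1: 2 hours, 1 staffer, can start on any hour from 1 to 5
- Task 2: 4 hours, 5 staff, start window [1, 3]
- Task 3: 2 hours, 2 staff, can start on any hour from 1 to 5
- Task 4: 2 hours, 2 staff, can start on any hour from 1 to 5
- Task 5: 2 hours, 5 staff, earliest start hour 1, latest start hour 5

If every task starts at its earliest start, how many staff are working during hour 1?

15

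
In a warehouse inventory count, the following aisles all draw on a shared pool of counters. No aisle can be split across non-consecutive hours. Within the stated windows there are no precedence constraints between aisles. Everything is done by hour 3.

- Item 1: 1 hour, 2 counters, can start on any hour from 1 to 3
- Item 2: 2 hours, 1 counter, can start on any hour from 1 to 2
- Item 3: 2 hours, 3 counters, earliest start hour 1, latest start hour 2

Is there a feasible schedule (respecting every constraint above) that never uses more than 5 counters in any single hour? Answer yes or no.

Schedule Item 1@1, Item 2@1, Item 3@2: h1:3  h2:4  h3:3 — peak 4 ≤ 5.

yes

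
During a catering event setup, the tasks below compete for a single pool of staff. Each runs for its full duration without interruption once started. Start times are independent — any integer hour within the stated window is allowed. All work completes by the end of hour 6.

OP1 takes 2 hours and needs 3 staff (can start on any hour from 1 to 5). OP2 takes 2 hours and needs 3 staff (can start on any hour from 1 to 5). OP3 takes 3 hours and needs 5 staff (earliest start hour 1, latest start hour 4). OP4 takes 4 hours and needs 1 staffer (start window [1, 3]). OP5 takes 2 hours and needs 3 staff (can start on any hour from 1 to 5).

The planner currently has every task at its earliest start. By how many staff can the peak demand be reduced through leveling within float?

7

Early-start peak: h1:15  h2:15  h3:6  h4:1  h5:0  h6:0 ⇒ 15.
Leveled (OP1@1, OP2@1, OP3@3, OP4@1, OP5@5): h1:7  h2:7  h3:6  h4:6  h5:8  h6:3 ⇒ 8.
Reduction 15 − 8 = 7.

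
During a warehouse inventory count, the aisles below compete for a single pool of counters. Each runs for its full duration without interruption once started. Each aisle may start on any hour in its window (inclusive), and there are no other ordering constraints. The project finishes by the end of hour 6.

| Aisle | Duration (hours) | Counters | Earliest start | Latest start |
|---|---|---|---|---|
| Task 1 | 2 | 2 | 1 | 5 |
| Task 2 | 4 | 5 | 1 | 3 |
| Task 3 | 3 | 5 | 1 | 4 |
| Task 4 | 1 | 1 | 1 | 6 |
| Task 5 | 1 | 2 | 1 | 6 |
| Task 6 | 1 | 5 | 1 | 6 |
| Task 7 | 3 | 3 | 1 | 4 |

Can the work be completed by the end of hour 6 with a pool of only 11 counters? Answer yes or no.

Schedule Task 1@1, Task 2@1, Task 3@4, Task 4@3, Task 5@5, Task 6@6, Task 7@1: h1:10  h2:10  h3:9  h4:10  h5:7  h6:10 — peak 10 ≤ 11.

yes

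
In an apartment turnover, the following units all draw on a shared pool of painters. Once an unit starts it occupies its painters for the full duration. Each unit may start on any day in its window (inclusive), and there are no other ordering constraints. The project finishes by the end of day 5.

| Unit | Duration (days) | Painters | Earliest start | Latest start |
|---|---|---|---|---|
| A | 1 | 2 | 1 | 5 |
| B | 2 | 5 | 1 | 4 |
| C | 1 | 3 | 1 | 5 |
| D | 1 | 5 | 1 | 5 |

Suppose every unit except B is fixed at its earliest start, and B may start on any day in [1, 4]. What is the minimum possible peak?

B@1: d1:15  d2:5  d3:0  d4:0  d5:0 → peak 15
B@2: d1:10  d2:5  d3:5  d4:0  d5:0 → peak 10
B@3: d1:10  d2:0  d3:5  d4:5  d5:0 → peak 10
B@4: d1:10  d2:0  d3:0  d4:5  d5:5 → peak 10
Best is B@2, peak 10.

10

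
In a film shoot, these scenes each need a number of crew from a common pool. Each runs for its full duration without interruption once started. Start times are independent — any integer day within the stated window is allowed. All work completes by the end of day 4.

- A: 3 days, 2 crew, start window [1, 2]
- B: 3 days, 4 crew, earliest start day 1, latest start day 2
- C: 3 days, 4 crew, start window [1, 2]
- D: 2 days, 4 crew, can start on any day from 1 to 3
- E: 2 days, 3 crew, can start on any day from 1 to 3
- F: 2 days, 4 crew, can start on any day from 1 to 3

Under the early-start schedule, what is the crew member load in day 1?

21

At early start, day 1 has: A, B, C, D, E, F.
Demand: 2 + 4 + 4 + 4 + 3 + 4 = 21.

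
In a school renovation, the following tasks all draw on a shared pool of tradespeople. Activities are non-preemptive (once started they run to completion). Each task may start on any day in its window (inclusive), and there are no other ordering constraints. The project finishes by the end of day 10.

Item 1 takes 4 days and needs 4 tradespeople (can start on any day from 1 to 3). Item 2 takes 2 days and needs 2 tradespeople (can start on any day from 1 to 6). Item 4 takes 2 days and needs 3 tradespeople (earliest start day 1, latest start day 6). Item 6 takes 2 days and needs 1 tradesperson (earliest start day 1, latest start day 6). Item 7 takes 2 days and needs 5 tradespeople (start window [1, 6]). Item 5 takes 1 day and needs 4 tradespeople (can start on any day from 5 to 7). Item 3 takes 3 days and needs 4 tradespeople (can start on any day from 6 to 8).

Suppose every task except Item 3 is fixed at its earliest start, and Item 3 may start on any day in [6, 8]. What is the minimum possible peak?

Item 3@6: d1:15  d2:15  d3:4  d4:4  d5:4  d6:4  d7:4  d8:4  d9:0  d10:0 → peak 15
Item 3@7: d1:15  d2:15  d3:4  d4:4  d5:4  d6:0  d7:4  d8:4  d9:4  d10:0 → peak 15
Item 3@8: d1:15  d2:15  d3:4  d4:4  d5:4  d6:0  d7:0  d8:4  d9:4  d10:4 → peak 15
Best is Item 3@6, peak 15.

15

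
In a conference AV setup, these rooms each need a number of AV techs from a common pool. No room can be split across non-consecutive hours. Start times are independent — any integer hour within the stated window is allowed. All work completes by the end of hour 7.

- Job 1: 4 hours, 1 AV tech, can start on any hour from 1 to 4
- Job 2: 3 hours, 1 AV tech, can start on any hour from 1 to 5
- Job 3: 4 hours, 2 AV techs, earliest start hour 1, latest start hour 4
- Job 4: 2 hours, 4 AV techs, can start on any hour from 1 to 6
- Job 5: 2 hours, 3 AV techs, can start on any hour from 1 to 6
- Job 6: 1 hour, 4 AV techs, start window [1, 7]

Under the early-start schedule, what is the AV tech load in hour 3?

At early start, hour 3 has: Job 1, Job 2, Job 3.
Demand: 1 + 1 + 2 = 4.

4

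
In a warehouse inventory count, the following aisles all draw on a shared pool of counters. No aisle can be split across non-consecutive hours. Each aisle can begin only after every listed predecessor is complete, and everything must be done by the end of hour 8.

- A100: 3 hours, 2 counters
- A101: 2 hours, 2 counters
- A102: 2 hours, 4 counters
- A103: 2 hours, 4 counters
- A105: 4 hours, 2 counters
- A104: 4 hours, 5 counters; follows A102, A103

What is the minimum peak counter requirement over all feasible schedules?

Early-start (A100@1, A101@1, A102@1, A103@1, A105@1, A104@3) gives peak 14: h1:14  h2:14  h3:9  h4:7  h5:5  h6:5  h7:0  h8:0.
Shift A103→3, A105→3, A104→5.
Schedule A100@1, A101@1, A102@1, A103@3, A105@3, A104@5: h1:8  h2:8  h3:8  h4:6  h5:7  h6:7  h7:5  h8:5 — peak 8.

8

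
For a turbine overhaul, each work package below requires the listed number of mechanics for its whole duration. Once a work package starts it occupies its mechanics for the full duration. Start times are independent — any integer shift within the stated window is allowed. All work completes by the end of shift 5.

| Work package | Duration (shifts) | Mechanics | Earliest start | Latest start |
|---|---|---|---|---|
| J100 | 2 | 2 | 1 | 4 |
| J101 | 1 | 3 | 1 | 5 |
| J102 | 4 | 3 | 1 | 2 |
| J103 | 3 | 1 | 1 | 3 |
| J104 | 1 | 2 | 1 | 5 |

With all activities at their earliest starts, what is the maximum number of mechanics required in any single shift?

Early-start schedule: J100@1, J101@1, J102@1, J103@1, J104@1.
Load per shift: shift 1: 11, shift 2: 6, shift 3: 4, shift 4: 3, shift 5: 0.
Peak is 11.

11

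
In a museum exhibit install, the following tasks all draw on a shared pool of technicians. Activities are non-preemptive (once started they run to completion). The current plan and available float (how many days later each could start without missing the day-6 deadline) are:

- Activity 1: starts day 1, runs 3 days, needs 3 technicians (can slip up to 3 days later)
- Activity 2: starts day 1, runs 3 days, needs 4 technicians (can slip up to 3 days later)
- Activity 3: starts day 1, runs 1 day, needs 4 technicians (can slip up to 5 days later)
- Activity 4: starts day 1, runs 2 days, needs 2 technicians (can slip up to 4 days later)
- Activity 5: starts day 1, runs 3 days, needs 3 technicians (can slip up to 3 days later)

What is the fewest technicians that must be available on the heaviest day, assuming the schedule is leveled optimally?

Early-start (Activity 1@1, Activity 2@1, Activity 3@1, Activity 4@1, Activity 5@1) gives peak 16: d1:16  d2:12  d3:10  d4:0  d5:0  d6:0.
Shift Activity 3→4, Activity 4→5, Activity 5→4.
Schedule Activity 1@1, Activity 2@1, Activity 3@4, Activity 4@5, Activity 5@4: d1:7  d2:7  d3:7  d4:7  d5:5  d6:5 — peak 7.
Total technician-days = 38 over 6 days ⇒ peak ≥ ⌈38/6⌉ = 7, so 7 is optimal.

7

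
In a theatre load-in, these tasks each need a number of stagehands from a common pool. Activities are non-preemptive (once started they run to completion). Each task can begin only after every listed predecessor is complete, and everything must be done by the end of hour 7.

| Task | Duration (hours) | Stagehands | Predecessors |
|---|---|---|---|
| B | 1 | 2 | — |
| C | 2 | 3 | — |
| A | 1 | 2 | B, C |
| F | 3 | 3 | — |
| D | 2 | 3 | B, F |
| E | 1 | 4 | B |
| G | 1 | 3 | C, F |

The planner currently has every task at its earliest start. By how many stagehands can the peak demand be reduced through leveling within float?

4

Early-start peak: h1:8  h2:10  h3:5  h4:6  h5:3  h6:0  h7:0 ⇒ 10.
Leveled (B@1, C@1, A@3, F@2, D@5, E@7, G@5): h1:5  h2:6  h3:5  h4:3  h5:6  h6:3  h7:4 ⇒ 6.
Reduction 10 − 6 = 4.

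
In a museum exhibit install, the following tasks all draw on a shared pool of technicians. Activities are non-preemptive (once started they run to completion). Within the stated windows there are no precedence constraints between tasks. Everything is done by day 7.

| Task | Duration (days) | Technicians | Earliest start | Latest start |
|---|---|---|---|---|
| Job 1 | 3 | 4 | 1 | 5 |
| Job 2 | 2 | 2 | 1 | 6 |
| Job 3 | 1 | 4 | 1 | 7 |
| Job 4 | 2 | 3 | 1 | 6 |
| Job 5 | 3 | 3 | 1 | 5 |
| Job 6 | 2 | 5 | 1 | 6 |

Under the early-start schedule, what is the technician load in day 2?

17

At early start, day 2 has: Job 1, Job 2, Job 4, Job 5, Job 6.
Demand: 4 + 2 + 3 + 3 + 5 = 17.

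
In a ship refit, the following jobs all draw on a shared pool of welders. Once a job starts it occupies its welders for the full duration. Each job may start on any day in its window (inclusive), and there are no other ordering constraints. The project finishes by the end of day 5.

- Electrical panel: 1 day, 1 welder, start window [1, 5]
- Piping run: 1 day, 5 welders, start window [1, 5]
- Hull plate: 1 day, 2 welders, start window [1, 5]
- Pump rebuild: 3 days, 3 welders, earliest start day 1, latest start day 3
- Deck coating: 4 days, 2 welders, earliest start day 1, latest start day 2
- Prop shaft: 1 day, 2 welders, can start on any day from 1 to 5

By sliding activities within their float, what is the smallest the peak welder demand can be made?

6

Early-start (Electrical panel@1, Piping run@1, Hull plate@1, Pump rebuild@1, Deck coating@1, Prop shaft@1) gives peak 15: d1:15  d2:5  d3:5  d4:2  d5:0.
Shift Hull plate→2, Pump rebuild→3, Deck coating→2, Prop shaft→2.
Schedule Electrical panel@1, Piping run@1, Hull plate@2, Pump rebuild@3, Deck coating@2, Prop shaft@2: d1:6  d2:6  d3:5  d4:5  d5:5 — peak 6.
Total welder-days = 27 over 5 days ⇒ peak ≥ ⌈27/5⌉ = 6, so 6 is optimal.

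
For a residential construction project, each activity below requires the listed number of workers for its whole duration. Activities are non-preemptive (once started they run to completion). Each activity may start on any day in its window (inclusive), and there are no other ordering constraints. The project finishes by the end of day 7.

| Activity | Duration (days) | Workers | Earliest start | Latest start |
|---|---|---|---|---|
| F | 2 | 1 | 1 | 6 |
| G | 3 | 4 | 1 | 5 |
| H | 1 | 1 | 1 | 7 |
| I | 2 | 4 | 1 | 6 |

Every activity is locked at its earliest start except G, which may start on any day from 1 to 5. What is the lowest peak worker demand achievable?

6

G@1: d1:10  d2:9  d3:4  d4:0  d5:0  d6:0  d7:0 → peak 10
G@2: d1:6  d2:9  d3:4  d4:4  d5:0  d6:0  d7:0 → peak 9
G@3: d1:6  d2:5  d3:4  d4:4  d5:4  d6:0  d7:0 → peak 6
G@4: d1:6  d2:5  d3:0  d4:4  d5:4  d6:4  d7:0 → peak 6
G@5: d1:6  d2:5  d3:0  d4:0  d5:4  d6:4  d7:4 → peak 6
Best is G@3, peak 6.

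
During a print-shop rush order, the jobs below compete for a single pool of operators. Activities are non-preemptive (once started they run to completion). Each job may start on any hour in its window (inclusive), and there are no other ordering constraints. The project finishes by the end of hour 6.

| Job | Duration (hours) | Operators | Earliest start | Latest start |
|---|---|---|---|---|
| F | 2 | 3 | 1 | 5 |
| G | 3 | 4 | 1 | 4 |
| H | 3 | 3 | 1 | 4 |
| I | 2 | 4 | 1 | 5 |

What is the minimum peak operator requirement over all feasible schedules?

7

Early-start (F@1, G@1, H@1, I@1) gives peak 14: h1:14  h2:14  h3:7  h4:0  h5:0  h6:0.
Shift H→3, I→4.
Schedule F@1, G@1, H@3, I@4: h1:7  h2:7  h3:7  h4:7  h5:7  h6:0 — peak 7.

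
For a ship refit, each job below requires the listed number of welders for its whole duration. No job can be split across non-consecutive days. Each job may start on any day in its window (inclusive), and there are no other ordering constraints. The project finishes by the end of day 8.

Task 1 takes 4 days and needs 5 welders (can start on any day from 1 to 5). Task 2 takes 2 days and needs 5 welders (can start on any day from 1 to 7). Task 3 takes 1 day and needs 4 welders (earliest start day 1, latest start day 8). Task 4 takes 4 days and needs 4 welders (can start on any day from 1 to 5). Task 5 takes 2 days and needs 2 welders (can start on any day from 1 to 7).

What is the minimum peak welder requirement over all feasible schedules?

9

Early-start (Task 1@1, Task 2@1, Task 3@1, Task 4@1, Task 5@1) gives peak 20: d1:20  d2:16  d3:9  d4:9  d5:0  d6:0  d7:0  d8:0.
Shift Task 2→5, Task 4→2, Task 5→6.
Schedule Task 1@1, Task 2@5, Task 3@1, Task 4@2, Task 5@6: d1:9  d2:9  d3:9  d4:9  d5:9  d6:7  d7:2  d8:0 — peak 9.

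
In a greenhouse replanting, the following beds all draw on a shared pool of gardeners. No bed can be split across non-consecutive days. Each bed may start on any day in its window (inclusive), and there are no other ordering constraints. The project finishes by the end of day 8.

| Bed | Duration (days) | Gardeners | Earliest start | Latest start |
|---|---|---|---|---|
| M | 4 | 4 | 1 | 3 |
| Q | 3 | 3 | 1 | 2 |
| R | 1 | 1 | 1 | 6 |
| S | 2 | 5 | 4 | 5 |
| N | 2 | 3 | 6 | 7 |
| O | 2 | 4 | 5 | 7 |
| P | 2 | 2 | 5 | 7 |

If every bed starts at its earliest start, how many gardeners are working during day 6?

9

At early start, day 6 has: N, O, P.
Demand: 3 + 4 + 2 = 9.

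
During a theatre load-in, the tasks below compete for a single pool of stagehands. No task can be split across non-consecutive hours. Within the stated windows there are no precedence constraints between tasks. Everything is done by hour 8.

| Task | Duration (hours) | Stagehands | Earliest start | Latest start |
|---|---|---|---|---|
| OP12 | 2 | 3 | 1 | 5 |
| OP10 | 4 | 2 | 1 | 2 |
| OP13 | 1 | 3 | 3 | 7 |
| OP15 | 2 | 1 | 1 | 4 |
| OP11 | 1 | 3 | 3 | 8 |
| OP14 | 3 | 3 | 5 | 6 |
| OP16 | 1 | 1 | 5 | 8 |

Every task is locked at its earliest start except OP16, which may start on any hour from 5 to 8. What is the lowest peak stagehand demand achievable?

8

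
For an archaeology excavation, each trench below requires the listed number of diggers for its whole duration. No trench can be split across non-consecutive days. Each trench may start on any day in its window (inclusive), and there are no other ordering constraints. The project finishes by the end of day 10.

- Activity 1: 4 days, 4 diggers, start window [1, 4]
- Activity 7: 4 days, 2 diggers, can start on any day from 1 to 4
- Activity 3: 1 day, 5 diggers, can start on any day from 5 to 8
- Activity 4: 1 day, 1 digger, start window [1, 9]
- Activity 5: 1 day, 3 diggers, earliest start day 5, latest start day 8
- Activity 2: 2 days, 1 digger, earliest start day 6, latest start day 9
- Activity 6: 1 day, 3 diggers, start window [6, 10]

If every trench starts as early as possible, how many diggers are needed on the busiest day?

Early-start schedule: Activity 1@1, Activity 7@1, Activity 3@5, Activity 4@1, Activity 5@5, Activity 2@6, Activity 6@6.
Load per day: day 1: 7, day 2: 6, day 3: 6, day 4: 6, day 5: 8, day 6: 4, day 7: 1, day 8: 0, day 9: 0, day 10: 0.
Peak is 8.

8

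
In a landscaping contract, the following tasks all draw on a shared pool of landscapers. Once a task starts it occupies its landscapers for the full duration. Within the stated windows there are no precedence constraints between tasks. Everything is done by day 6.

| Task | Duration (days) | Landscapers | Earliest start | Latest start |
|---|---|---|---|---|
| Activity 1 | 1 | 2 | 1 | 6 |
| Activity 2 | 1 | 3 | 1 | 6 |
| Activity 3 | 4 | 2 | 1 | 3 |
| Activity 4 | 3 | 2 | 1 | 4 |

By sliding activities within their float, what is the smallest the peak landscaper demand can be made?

4

Early-start (Activity 1@1, Activity 2@1, Activity 3@1, Activity 4@1) gives peak 9: d1:9  d2:4  d3:4  d4:2  d5:0  d6:0.
Shift Activity 2→2, Activity 3→3, Activity 4→3.
Schedule Activity 1@1, Activity 2@2, Activity 3@3, Activity 4@3: d1:2  d2:3  d3:4  d4:4  d5:4  d6:2 — peak 4.
Total landscaper-days = 19 over 6 days ⇒ peak ≥ ⌈19/6⌉ = 4, so 4 is optimal.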